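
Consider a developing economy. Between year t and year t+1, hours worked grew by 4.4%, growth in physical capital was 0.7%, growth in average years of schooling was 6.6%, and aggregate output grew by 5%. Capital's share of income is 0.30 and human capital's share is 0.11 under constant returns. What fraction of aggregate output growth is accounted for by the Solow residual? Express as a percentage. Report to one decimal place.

Labor's share = 1 − 0.3 − 0.11 = 0.59.
Physical capital: 0.3 × 0.7 = 0.21 pp.
Average years of schooling: 0.11 × 6.6 = 0.726 pp.
Hours worked: 0.59 × 4.4 = 2.596 pp.
TFP growth = 5 − 3.532 = 1.468%.
TFP share of growth = 1.468 / 5 × 100 = 29.36%.

The Solow residual accounted for 29.4% of growth.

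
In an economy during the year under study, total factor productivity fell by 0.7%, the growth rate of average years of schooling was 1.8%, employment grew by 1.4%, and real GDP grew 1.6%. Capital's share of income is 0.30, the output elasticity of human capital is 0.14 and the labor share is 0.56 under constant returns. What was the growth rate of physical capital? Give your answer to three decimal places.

Labor's share = 1 − 0.3 − 0.14 = 0.56.
gY = gA + 0.14×1.8 + 0.56×1.4 + 0.3×g.
0.3×g = 1.6 + 0.7 − 1.036 = 1.264.
g = 1.264 / 0.3 = 4.21333%.

4.213%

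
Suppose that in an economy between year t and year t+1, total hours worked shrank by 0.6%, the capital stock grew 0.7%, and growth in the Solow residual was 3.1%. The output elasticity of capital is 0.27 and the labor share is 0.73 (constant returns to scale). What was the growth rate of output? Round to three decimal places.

Output growth was 2.851%.

Labor's share = 1 − 0.27 = 0.73.
The capital stock: 0.27 × 0.7 = 0.189 pp.
Total hours worked: 0.73 × (-0.6) = -0.438 pp.
Output growth = 3.1 + (-0.249) = 2.851%.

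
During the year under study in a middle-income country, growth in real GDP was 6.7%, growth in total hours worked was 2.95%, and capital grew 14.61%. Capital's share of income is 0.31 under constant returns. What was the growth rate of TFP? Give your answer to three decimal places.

0.135%

Labor's share = 1 − 0.31 = 0.69.
Capital: 0.31 × 14.61 = 4.5291 pp.
Total hours worked: 0.69 × 2.95 = 2.0355 pp.
TFP growth = 6.7 − 6.5646 = 0.1354%.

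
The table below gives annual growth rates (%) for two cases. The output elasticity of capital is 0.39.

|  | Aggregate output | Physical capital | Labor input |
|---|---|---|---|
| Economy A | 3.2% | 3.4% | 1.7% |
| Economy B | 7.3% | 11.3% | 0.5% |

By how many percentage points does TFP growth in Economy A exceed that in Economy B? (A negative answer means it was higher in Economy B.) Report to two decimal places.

-1.75 percentage points

Labor's share = 1 − 0.39 = 0.61.
Economy A: TFP = 3.2 − 1.326 − 1.037 = 0.837%.
Economy B: TFP = 7.3 − 4.407 − 0.305 = 2.588%.
Difference = 0.837 − (2.588) = -1.751 pp.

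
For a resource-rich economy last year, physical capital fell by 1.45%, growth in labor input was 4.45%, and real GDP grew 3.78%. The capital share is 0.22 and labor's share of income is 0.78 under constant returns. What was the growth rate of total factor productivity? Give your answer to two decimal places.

0.63%

Labor's share = 1 − 0.22 = 0.78.
Physical capital: 0.22 × (-1.45) = -0.319 pp.
Labor input: 0.78 × 4.45 = 3.471 pp.
TFP growth = 3.78 − 3.152 = 0.628%.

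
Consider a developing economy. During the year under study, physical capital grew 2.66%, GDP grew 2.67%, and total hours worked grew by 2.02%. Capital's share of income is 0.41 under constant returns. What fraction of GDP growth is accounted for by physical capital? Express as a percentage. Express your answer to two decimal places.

Physical capital contributed 0.41 × 2.66 = 1.0906 pp.
Share of growth = 1.0906 / 2.67 × 100 = 40.8464%.

40.85%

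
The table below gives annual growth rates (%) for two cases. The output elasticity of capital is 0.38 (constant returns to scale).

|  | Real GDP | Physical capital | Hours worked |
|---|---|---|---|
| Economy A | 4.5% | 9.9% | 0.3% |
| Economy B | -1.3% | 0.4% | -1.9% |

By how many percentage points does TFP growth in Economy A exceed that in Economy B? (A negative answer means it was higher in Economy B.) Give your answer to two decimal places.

Labor's share = 1 − 0.38 = 0.62.
Economy A: TFP = 4.5 − 3.762 − 0.186 = 0.552%.
Economy B: TFP = -1.3 − 0.152 + 1.178 = -0.274%.
Difference = 0.552 − (-0.274) = 0.826 pp.

0.83 percentage points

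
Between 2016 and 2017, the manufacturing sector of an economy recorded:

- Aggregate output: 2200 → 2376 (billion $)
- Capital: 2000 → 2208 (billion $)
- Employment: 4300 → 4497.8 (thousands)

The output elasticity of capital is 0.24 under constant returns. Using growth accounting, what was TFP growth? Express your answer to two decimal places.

Aggregate output growth = (2376 − 2200) / 2200 = 8%.
Capital growth = (2208 − 2000) / 2000 = 10.4%.
Employment growth = (4497.8 − 4300) / 4300 = 4.6%.
Labor's share = 1 − 0.24 = 0.76.
Capital: 0.24 × 10.4 = 2.496 pp.
Employment: 0.76 × 4.6 = 3.496 pp.
TFP growth = 8 − 5.992 = 2.008%.

TFP grew 2.01%.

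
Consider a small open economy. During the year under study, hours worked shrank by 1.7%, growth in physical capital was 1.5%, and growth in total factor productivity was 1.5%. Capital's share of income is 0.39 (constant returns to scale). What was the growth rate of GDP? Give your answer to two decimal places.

GDP growth was 1.05%.

Labor's share = 1 − 0.39 = 0.61.
Physical capital: 0.39 × 1.5 = 0.585 pp.
Hours worked: 0.61 × (-1.7) = -1.037 pp.
Output growth = 1.5 + (-0.452) = 1.048%.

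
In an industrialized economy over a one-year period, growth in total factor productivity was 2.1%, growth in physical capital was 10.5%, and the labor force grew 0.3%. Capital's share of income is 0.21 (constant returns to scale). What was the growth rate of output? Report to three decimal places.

Output grew 4.542%.

Labor's share = 1 − 0.21 = 0.79.
Physical capital: 0.21 × 10.5 = 2.205 pp.
The labor force: 0.79 × 0.3 = 0.237 pp.
Output growth = 2.1 + 2.442 = 4.542%.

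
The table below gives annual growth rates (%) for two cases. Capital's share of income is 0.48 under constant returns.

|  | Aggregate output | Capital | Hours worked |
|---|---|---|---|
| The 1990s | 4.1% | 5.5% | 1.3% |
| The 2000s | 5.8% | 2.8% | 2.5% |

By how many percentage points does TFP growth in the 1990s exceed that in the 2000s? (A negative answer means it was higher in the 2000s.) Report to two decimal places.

-2.37 percentage points

Labor's share = 1 − 0.48 = 0.52.
The 1990s: TFP = 4.1 − 2.64 − 0.676 = 0.784%.
The 2000s: TFP = 5.8 − 1.344 − 1.3 = 3.156%.
Difference = 0.784 − (3.156) = -2.372 pp.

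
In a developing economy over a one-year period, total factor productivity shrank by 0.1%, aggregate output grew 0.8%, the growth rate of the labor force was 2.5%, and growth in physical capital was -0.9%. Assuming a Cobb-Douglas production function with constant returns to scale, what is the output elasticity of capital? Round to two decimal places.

The output elasticity of capital is 0.47.

gY = gA + α·gK + (1−α)·gL, so gY − gA − gL = α(gK − gL).
0.8 + 0.1 − 2.5 = α × (-0.9 − 2.5).
-1.6 = -3.4 α, so α = 0.4706.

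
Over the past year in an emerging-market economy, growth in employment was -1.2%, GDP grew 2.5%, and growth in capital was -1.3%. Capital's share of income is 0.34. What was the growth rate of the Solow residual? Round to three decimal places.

3.734%

Labor's share = 1 − 0.34 = 0.66.
Capital: 0.34 × (-1.3) = -0.442 pp.
Employment: 0.66 × (-1.2) = -0.792 pp.
TFP growth = 2.5 + 1.234 = 3.734%.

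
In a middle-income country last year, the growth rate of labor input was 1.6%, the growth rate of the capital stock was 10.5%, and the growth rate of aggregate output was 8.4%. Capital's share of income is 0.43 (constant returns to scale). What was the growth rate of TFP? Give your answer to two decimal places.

Labor's share = 1 − 0.43 = 0.57.
The capital stock: 0.43 × 10.5 = 4.515 pp.
Labor input: 0.57 × 1.6 = 0.912 pp.
TFP growth = 8.4 − 5.427 = 2.973%.

2.97%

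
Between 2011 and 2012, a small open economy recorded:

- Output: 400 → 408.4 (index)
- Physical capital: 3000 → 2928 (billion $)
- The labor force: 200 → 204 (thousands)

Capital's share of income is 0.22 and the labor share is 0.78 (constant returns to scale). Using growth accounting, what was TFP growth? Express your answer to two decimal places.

Output growth = (408.4 − 400) / 400 = 2.1%.
Physical capital growth = (2928 − 3000) / 3000 = -2.4%.
The labor force growth = (204 − 200) / 200 = 2%.
Labor's share = 1 − 0.22 = 0.78.
Physical capital: 0.22 × (-2.4) = -0.528 pp.
The labor force: 0.78 × 2 = 1.56 pp.
TFP growth = 2.1 − 1.032 = 1.068%.

1.07%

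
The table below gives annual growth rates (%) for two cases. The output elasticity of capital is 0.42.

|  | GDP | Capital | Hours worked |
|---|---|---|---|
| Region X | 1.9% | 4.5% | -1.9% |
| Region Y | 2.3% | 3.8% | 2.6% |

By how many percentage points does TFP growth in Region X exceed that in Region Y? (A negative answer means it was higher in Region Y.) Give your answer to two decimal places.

Labor's share = 1 − 0.42 = 0.58.
Region X: TFP = 1.9 − 1.89 + 1.102 = 1.112%.
Region Y: TFP = 2.3 − 1.596 − 1.508 = -0.804%.
Difference = 1.112 − (-0.804) = 1.916 pp.

1.92 percentage points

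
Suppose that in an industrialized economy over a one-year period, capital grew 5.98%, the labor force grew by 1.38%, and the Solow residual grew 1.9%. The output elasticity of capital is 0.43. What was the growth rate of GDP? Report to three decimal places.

5.258%

Labor's share = 1 − 0.43 = 0.57.
Capital: 0.43 × 5.98 = 2.5714 pp.
The labor force: 0.57 × 1.38 = 0.7866 pp.
Output growth = 1.9 + 3.358 = 5.258%.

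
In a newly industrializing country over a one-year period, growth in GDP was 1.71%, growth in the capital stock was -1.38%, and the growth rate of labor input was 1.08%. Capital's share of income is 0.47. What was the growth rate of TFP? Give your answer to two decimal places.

1.79%

Labor's share = 1 − 0.47 = 0.53.
The capital stock: 0.47 × (-1.38) = -0.6486 pp.
Labor input: 0.53 × 1.08 = 0.5724 pp.
TFP growth = 1.71 + 0.0762 = 1.7862%.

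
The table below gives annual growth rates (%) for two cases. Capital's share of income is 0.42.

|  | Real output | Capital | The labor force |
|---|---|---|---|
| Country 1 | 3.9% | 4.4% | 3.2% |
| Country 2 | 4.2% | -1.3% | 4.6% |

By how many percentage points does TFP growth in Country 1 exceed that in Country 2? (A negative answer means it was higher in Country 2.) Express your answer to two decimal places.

Labor's share = 1 − 0.42 = 0.58.
Country 1: TFP = 3.9 − 1.848 − 1.856 = 0.196%.
Country 2: TFP = 4.2 + 0.546 − 2.668 = 2.078%.
Difference = 0.196 − (2.078) = -1.882 pp.

-1.88 percentage points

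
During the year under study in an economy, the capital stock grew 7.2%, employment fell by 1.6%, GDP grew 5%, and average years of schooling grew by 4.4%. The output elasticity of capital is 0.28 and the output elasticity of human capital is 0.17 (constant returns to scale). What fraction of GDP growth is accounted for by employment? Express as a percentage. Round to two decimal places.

-17.60%

Labor's share = 1 − 0.28 − 0.17 = 0.55.
Employment contributed 0.55 × (-1.6) = -0.88 pp.
Share of growth = -0.88 / 5 × 100 = -17.6%.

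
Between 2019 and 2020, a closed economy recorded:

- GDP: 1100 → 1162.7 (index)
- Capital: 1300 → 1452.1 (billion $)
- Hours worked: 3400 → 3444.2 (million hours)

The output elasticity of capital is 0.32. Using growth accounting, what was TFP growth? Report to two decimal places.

GDP growth = (1162.7 − 1100) / 1100 = 5.7%.
Capital growth = (1452.1 − 1300) / 1300 = 11.7%.
Hours worked growth = (3444.2 − 3400) / 3400 = 1.3%.
Labor's share = 1 − 0.32 = 0.68.
Capital: 0.32 × 11.7 = 3.744 pp.
Hours worked: 0.68 × 1.3 = 0.884 pp.
TFP growth = 5.7 − 4.628 = 1.072%.

1.07%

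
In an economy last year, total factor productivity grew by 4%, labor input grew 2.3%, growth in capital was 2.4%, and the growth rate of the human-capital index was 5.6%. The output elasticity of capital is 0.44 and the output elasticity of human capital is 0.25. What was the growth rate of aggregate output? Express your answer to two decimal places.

Labor's share = 1 − 0.44 − 0.25 = 0.31.
Capital: 0.44 × 2.4 = 1.056 pp.
The human-capital index: 0.25 × 5.6 = 1.4 pp.
Labor input: 0.31 × 2.3 = 0.713 pp.
Output growth = 4 + 3.169 = 7.169%.

7.17%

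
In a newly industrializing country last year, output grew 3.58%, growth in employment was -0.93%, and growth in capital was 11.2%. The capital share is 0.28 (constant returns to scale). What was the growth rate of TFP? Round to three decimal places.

TFP growth was 1.114%.

Labor's share = 1 − 0.28 = 0.72.
Capital: 0.28 × 11.2 = 3.136 pp.
Employment: 0.72 × (-0.93) = -0.6696 pp.
TFP growth = 3.58 − 2.4664 = 1.1136%.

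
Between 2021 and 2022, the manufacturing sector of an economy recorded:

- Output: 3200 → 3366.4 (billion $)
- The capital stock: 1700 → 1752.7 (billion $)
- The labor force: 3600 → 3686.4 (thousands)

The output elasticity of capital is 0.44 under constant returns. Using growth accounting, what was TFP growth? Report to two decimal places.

Output growth = (3366.4 − 3200) / 3200 = 5.2%.
The capital stock growth = (1752.7 − 1700) / 1700 = 3.1%.
The labor force growth = (3686.4 − 3600) / 3600 = 2.4%.
Labor's share = 1 − 0.44 = 0.56.
The capital stock: 0.44 × 3.1 = 1.364 pp.
The labor force: 0.56 × 2.4 = 1.344 pp.
TFP growth = 5.2 − 2.708 = 2.492%.

2.49%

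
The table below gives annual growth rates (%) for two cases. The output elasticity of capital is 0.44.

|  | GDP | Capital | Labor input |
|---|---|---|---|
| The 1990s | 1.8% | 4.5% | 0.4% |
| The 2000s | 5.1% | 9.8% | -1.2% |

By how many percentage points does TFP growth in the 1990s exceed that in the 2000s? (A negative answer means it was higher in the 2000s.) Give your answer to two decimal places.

Labor's share = 1 − 0.44 = 0.56.
The 1990s: TFP = 1.8 − 1.98 − 0.224 = -0.404%.
The 2000s: TFP = 5.1 − 4.312 + 0.672 = 1.46%.
Difference = -0.404 − (1.46) = -1.864 pp.

-1.86 percentage points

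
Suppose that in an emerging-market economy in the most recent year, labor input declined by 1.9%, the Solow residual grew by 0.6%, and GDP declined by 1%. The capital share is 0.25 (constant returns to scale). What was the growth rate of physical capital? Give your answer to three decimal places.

-0.700%

Labor's share = 1 − 0.25 = 0.75.
gY = gA + 0.75×(-1.9) + 0.25×g.
0.25×g = -1 − 0.6 + 1.425 = -0.175.
g = -0.175 / 0.25 = -0.7%.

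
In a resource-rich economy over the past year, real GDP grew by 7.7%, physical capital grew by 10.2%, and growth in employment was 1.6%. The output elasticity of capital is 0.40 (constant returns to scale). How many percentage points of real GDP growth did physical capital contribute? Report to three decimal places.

4.080 percentage points

Contribution = share × growth = 0.4 × 10.2 = 4.08 pp.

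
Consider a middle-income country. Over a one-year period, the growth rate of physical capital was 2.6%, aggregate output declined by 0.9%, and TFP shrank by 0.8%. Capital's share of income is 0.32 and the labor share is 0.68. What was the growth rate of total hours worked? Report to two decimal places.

Labor's share = 1 − 0.32 = 0.68.
gY = gA + 0.32×2.6 + 0.68×g.
0.68×g = -0.9 + 0.8 − 0.832 = -0.932.
g = -0.932 / 0.68 = -1.3706%.

-1.37%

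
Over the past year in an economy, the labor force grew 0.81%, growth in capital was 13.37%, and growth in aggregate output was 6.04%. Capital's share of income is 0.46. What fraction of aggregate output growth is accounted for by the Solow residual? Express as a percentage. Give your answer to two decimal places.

-9.07%

Labor's share = 1 − 0.46 = 0.54.
Capital: 0.46 × 13.37 = 6.1502 pp.
The labor force: 0.54 × 0.81 = 0.4374 pp.
TFP growth = 6.04 − 6.5876 = -0.5476%.
TFP share of growth = -0.5476 / 6.04 × 100 = -9.0662%.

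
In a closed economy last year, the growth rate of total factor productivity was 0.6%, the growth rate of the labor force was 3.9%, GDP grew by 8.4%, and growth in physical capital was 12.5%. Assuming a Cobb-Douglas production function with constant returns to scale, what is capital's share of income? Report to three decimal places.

gY = gA + α·gK + (1−α)·gL, so gY − gA − gL = α(gK − gL).
8.4 − 0.6 − 3.9 = α × (12.5 − 3.9).
3.9 = 8.6 α, so α = 0.45349.

0.453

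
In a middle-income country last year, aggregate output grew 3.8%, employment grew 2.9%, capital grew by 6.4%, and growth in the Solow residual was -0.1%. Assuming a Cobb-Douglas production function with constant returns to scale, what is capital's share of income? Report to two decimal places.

gY = gA + α·gK + (1−α)·gL, so gY − gA − gL = α(gK − gL).
3.8 + 0.1 − 2.9 = α × (6.4 − 2.9).
1 = 3.5 α, so α = 0.2857.

α = 0.29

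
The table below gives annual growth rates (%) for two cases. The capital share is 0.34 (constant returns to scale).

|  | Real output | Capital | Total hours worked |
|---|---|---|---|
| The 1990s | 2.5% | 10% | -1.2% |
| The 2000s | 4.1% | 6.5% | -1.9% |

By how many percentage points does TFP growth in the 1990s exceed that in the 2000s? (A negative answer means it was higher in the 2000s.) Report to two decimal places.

-3.25 percentage points

Labor's share = 1 − 0.34 = 0.66.
The 1990s: TFP = 2.5 − 3.4 + 0.792 = -0.108%.
The 2000s: TFP = 4.1 − 2.21 + 1.254 = 3.144%.
Difference = -0.108 − (3.144) = -3.252 pp.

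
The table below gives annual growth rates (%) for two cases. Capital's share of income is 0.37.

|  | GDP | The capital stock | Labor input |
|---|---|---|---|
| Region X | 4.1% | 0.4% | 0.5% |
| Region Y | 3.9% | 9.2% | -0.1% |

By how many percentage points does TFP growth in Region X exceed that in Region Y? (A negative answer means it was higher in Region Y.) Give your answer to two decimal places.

Labor's share = 1 − 0.37 = 0.63.
Region X: TFP = 4.1 − 0.148 − 0.315 = 3.637%.
Region Y: TFP = 3.9 − 3.404 + 0.063 = 0.559%.
Difference = 3.637 − (0.559) = 3.078 pp.

3.08 percentage points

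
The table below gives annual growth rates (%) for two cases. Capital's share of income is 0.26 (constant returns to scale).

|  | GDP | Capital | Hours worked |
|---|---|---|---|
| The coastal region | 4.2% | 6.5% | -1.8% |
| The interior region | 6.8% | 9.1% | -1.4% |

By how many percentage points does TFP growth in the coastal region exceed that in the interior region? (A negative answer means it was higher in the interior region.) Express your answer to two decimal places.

-1.63 percentage points

Labor's share = 1 − 0.26 = 0.74.
The coastal region: TFP = 4.2 − 1.69 + 1.332 = 3.842%.
The interior region: TFP = 6.8 − 2.366 + 1.036 = 5.47%.
Difference = 3.842 − (5.47) = -1.628 pp.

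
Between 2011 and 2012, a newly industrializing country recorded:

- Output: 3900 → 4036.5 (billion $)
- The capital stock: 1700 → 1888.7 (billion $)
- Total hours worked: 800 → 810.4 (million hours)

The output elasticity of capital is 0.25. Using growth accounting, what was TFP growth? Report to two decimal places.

-0.25%

Output growth = (4036.5 − 3900) / 3900 = 3.5%.
The capital stock growth = (1888.7 − 1700) / 1700 = 11.1%.
Total hours worked growth = (810.4 − 800) / 800 = 1.3%.
Labor's share = 1 − 0.25 = 0.75.
The capital stock: 0.25 × 11.1 = 2.775 pp.
Total hours worked: 0.75 × 1.3 = 0.975 pp.
TFP growth = 3.5 − 3.75 = -0.25%.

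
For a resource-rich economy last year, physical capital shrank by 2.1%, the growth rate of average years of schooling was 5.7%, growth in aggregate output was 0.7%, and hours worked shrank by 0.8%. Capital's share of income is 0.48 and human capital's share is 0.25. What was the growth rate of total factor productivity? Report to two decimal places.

0.50%

Labor's share = 1 − 0.48 − 0.25 = 0.27.
Physical capital: 0.48 × (-2.1) = -1.008 pp.
Average years of schooling: 0.25 × 5.7 = 1.425 pp.
Hours worked: 0.27 × (-0.8) = -0.216 pp.
TFP growth = 0.7 − 0.201 = 0.499%.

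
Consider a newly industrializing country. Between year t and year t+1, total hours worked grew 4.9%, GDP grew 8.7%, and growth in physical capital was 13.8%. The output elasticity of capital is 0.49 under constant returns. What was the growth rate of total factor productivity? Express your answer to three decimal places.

Labor's share = 1 − 0.49 = 0.51.
Physical capital: 0.49 × 13.8 = 6.762 pp.
Total hours worked: 0.51 × 4.9 = 2.499 pp.
TFP growth = 8.7 − 9.261 = -0.561%.

-0.561%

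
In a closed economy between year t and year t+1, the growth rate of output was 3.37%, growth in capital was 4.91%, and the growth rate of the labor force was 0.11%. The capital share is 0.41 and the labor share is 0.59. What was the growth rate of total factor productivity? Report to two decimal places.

Labor's share = 1 − 0.41 = 0.59.
Capital: 0.41 × 4.91 = 2.0131 pp.
The labor force: 0.59 × 0.11 = 0.0649 pp.
TFP growth = 3.37 − 2.078 = 1.292%.

Total factor productivity growth was 1.29%.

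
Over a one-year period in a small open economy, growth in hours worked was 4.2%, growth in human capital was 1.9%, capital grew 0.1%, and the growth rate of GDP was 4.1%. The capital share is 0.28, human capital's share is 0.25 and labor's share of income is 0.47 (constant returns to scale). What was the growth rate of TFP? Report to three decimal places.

Labor's share = 1 − 0.28 − 0.25 = 0.47.
Capital: 0.28 × 0.1 = 0.028 pp.
Human capital: 0.25 × 1.9 = 0.475 pp.
Hours worked: 0.47 × 4.2 = 1.974 pp.
TFP growth = 4.1 − 2.477 = 1.623%.

1.623%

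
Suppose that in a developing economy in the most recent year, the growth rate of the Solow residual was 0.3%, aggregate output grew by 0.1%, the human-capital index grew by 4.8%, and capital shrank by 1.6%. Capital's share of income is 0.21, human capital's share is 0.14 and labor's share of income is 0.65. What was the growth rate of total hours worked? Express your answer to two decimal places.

Labor's share = 1 − 0.21 − 0.14 = 0.65.
gY = gA + 0.21×(-1.6) + 0.14×4.8 + 0.65×g.
0.65×g = 0.1 − 0.3 − 0.336 = -0.536.
g = -0.536 / 0.65 = -0.8246%.

-0.82%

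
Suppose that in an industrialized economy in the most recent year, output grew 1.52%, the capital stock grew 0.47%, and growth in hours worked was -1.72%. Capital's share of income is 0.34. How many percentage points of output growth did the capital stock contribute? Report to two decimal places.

Contribution = share × growth = 0.34 × 0.47 = 0.1598 pp.

0.16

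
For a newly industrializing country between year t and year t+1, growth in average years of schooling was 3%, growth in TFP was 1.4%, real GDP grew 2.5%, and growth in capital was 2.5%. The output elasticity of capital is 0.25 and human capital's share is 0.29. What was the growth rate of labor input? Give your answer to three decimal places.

-0.859%

Labor's share = 1 − 0.25 − 0.29 = 0.46.
gY = gA + 0.25×2.5 + 0.29×3 + 0.46×g.
0.46×g = 2.5 − 1.4 − 1.495 = -0.395.
g = -0.395 / 0.46 = -0.8587%.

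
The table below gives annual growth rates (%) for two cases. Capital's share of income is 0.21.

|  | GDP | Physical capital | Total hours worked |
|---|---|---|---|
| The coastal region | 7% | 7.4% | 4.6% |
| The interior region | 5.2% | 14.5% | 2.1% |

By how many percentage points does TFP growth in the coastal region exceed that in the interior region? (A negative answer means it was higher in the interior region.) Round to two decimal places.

Labor's share = 1 − 0.21 = 0.79.
The coastal region: TFP = 7 − 1.554 − 3.634 = 1.812%.
The interior region: TFP = 5.2 − 3.045 − 1.659 = 0.496%.
Difference = 1.812 − (0.496) = 1.316 pp.

1.32 percentage points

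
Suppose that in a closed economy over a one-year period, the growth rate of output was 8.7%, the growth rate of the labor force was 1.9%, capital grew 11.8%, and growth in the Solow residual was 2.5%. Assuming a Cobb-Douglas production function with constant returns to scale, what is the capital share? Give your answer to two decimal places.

gY = gA + α·gK + (1−α)·gL, so gY − gA − gL = α(gK − gL).
8.7 − 2.5 − 1.9 = α × (11.8 − 1.9).
4.3 = 9.9 α, so α = 0.4343.

α = 0.43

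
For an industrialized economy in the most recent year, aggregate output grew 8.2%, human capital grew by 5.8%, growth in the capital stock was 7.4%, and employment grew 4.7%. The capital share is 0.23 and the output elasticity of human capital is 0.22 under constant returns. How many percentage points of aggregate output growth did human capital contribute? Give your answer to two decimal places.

1.28

Contribution = share × growth = 0.22 × 5.8 = 1.276 pp.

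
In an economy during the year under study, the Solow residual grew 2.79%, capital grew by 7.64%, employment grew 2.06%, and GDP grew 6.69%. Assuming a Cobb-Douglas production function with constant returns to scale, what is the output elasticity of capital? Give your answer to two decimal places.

gY = gA + α·gK + (1−α)·gL, so gY − gA − gL = α(gK − gL).
6.69 − 2.79 − 2.06 = α × (7.64 − 2.06).
1.84 = 5.58 α, so α = 0.3297.

0.33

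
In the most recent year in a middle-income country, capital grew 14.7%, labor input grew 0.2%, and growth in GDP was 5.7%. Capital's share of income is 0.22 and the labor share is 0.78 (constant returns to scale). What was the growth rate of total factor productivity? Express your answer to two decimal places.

2.31%

Labor's share = 1 − 0.22 = 0.78.
Capital: 0.22 × 14.7 = 3.234 pp.
Labor input: 0.78 × 0.2 = 0.156 pp.
TFP growth = 5.7 − 3.39 = 2.31%.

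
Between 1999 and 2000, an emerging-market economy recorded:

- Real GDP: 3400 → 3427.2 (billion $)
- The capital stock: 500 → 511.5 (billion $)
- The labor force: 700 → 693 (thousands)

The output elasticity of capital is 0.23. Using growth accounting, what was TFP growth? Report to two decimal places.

1.04%

Real GDP growth = (3427.2 − 3400) / 3400 = 0.8%.
The capital stock growth = (511.5 − 500) / 500 = 2.3%.
The labor force growth = (693 − 700) / 700 = -1%.
Labor's share = 1 − 0.23 = 0.77.
The capital stock: 0.23 × 2.3 = 0.529 pp.
The labor force: 0.77 × (-1) = -0.77 pp.
TFP growth = 0.8 + 0.241 = 1.041%.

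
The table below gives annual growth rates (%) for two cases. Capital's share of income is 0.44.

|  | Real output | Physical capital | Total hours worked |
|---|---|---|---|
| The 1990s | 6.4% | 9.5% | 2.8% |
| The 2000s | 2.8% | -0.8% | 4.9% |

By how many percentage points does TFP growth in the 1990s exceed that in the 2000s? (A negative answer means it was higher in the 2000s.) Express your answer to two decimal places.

0.24 percentage points

Labor's share = 1 − 0.44 = 0.56.
The 1990s: TFP = 6.4 − 4.18 − 1.568 = 0.652%.
The 2000s: TFP = 2.8 + 0.352 − 2.744 = 0.408%.
Difference = 0.652 − (0.408) = 0.244 pp.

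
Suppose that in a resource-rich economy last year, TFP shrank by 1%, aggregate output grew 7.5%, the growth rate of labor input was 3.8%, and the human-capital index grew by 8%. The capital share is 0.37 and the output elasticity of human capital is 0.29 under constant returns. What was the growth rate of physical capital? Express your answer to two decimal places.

Labor's share = 1 − 0.37 − 0.29 = 0.34.
gY = gA + 0.29×8 + 0.34×3.8 + 0.37×g.
0.37×g = 7.5 + 1 − 3.612 = 4.888.
g = 4.888 / 0.37 = 13.2108%.

13.21%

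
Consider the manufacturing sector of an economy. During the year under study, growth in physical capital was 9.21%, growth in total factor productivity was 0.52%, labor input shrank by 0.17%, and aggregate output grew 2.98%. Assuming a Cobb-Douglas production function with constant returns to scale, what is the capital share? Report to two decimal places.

The capital share is 0.28.

gY = gA + α·gK + (1−α)·gL, so gY − gA − gL = α(gK − gL).
2.98 − 0.52 + 0.17 = α × (9.21 − (-0.17)).
2.63 = 9.38 α, so α = 0.2804.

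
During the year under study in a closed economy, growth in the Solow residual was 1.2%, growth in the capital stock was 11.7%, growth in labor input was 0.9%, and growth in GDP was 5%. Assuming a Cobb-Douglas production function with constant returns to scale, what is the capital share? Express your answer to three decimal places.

α = 0.269

gY = gA + α·gK + (1−α)·gL, so gY − gA − gL = α(gK − gL).
5 − 1.2 − 0.9 = α × (11.7 − 0.9).
2.9 = 10.8 α, so α = 0.26852.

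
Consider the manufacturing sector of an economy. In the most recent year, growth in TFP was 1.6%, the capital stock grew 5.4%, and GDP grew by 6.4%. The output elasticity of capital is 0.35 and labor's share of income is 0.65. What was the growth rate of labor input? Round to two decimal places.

Labor's share = 1 − 0.35 = 0.65.
gY = gA + 0.35×5.4 + 0.65×g.
0.65×g = 6.4 − 1.6 − 1.89 = 2.91.
g = 2.91 / 0.65 = 4.4769%.

Labor input grew 4.48%.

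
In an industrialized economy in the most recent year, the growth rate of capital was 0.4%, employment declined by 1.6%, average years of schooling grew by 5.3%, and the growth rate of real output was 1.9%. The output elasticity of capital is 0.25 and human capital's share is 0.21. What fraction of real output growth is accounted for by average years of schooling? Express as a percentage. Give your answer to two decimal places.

Average years of schooling contributed 0.21 × 5.3 = 1.113 pp.
Share of growth = 1.113 / 1.9 × 100 = 58.5789%.

Average years of schooling accounted for 58.58% of growth.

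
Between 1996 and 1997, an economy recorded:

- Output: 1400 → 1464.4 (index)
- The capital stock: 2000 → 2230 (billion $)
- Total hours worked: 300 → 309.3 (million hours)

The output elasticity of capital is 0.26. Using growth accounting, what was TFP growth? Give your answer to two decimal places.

-0.68%

Output growth = (1464.4 − 1400) / 1400 = 4.6%.
The capital stock growth = (2230 − 2000) / 2000 = 11.5%.
Total hours worked growth = (309.3 − 300) / 300 = 3.1%.
Labor's share = 1 − 0.26 = 0.74.
The capital stock: 0.26 × 11.5 = 2.99 pp.
Total hours worked: 0.74 × 3.1 = 2.294 pp.
TFP growth = 4.6 − 5.284 = -0.684%.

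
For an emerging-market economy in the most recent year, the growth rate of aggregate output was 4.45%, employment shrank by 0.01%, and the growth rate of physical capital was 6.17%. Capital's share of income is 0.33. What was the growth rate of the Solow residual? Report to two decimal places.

2.42%

Labor's share = 1 − 0.33 = 0.67.
Physical capital: 0.33 × 6.17 = 2.0361 pp.
Employment: 0.67 × (-0.01) = -0.0067 pp.
TFP growth = 4.45 − 2.0294 = 2.4206%.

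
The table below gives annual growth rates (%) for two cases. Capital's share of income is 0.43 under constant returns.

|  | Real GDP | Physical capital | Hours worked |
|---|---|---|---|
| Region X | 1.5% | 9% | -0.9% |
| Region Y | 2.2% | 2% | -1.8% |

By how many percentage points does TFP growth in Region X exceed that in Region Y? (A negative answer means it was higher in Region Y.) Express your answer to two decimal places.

Labor's share = 1 − 0.43 = 0.57.
Region X: TFP = 1.5 − 3.87 + 0.513 = -1.857%.
Region Y: TFP = 2.2 − 0.86 + 1.026 = 2.366%.
Difference = -1.857 − (2.366) = -4.223 pp.

-4.22 percentage points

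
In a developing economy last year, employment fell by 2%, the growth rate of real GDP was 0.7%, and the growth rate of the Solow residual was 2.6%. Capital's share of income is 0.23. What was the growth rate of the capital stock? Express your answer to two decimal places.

-1.57%

Labor's share = 1 − 0.23 = 0.77.
gY = gA + 0.77×(-2) + 0.23×g.
0.23×g = 0.7 − 2.6 + 1.54 = -0.36.
g = -0.36 / 0.23 = -1.5652%.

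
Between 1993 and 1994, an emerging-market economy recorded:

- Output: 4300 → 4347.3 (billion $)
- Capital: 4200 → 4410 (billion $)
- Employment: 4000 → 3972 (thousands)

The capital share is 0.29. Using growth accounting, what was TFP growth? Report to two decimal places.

0.15%

Output growth = (4347.3 − 4300) / 4300 = 1.1%.
Capital growth = (4410 − 4200) / 4200 = 5%.
Employment growth = (3972 − 4000) / 4000 = -0.7%.
Labor's share = 1 − 0.29 = 0.71.
Capital: 0.29 × 5 = 1.45 pp.
Employment: 0.71 × (-0.7) = -0.497 pp.
TFP growth = 1.1 − 0.953 = 0.147%.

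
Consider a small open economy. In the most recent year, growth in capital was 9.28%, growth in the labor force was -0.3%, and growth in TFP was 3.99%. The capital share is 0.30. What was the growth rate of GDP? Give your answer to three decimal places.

GDP growth was 6.564%.

Labor's share = 1 − 0.3 = 0.7.
Capital: 0.3 × 9.28 = 2.784 pp.
The labor force: 0.7 × (-0.3) = -0.21 pp.
Output growth = 3.99 + 2.574 = 6.564%.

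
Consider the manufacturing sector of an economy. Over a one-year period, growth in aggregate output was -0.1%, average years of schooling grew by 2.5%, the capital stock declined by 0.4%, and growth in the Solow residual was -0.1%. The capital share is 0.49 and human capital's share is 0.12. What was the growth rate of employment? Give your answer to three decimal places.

-0.267%

Labor's share = 1 − 0.49 − 0.12 = 0.39.
gY = gA + 0.49×(-0.4) + 0.12×2.5 + 0.39×g.
0.39×g = -0.1 + 0.1 − 0.104 = -0.104.
g = -0.104 / 0.39 = -0.26667%.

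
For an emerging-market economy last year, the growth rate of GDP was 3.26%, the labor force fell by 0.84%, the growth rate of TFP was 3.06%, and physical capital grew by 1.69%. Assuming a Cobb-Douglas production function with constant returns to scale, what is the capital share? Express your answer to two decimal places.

0.41

gY = gA + α·gK + (1−α)·gL, so gY − gA − gL = α(gK − gL).
3.26 − 3.06 + 0.84 = α × (1.69 − (-0.84)).
1.04 = 2.53 α, so α = 0.4111.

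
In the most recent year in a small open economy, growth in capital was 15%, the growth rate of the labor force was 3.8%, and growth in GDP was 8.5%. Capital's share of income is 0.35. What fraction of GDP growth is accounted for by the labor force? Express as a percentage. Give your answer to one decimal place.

29.1%

Labor's share = 1 − 0.35 = 0.65.
The labor force contributed 0.65 × 3.8 = 2.47 pp.
Share of growth = 2.47 / 8.5 × 100 = 29.059%.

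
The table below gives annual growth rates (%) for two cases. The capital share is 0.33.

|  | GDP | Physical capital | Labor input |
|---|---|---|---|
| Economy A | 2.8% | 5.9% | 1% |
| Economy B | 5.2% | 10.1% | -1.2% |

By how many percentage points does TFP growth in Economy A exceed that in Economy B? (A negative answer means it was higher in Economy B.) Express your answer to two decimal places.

Labor's share = 1 − 0.33 = 0.67.
Economy A: TFP = 2.8 − 1.947 − 0.67 = 0.183%.
Economy B: TFP = 5.2 − 3.333 + 0.804 = 2.671%.
Difference = 0.183 − (2.671) = -2.488 pp.

-2.49 percentage points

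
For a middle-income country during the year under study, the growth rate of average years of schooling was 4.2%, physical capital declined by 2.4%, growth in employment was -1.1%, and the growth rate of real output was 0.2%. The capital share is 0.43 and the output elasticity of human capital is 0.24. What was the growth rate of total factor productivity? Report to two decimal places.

0.59%

Labor's share = 1 − 0.43 − 0.24 = 0.33.
Physical capital: 0.43 × (-2.4) = -1.032 pp.
Average years of schooling: 0.24 × 4.2 = 1.008 pp.
Employment: 0.33 × (-1.1) = -0.363 pp.
TFP growth = 0.2 + 0.387 = 0.587%.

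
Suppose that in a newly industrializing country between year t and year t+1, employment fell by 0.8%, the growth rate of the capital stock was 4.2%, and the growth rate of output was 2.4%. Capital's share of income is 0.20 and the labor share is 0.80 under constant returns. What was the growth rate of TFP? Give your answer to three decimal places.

TFP growth was 2.200%.

Labor's share = 1 − 0.2 = 0.8.
The capital stock: 0.2 × 4.2 = 0.84 pp.
Employment: 0.8 × (-0.8) = -0.64 pp.
TFP growth = 2.4 − 0.2 = 2.2%.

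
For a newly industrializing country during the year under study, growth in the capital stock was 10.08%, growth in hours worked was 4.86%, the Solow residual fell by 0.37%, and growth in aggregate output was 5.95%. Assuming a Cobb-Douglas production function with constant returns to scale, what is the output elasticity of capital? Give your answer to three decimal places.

The output elasticity of capital is 0.280.

gY = gA + α·gK + (1−α)·gL, so gY − gA − gL = α(gK − gL).
5.95 + 0.37 − 4.86 = α × (10.08 − 4.86).
1.46 = 5.22 α, so α = 0.27969.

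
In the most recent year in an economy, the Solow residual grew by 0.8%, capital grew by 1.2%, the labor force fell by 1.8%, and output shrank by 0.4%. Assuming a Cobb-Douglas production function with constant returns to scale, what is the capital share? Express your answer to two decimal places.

gY = gA + α·gK + (1−α)·gL, so gY − gA − gL = α(gK − gL).
-0.4 − 0.8 + 1.8 = α × (1.2 − (-1.8)).
0.6 = 3 α, so α = 0.2.

The capital share is 0.20.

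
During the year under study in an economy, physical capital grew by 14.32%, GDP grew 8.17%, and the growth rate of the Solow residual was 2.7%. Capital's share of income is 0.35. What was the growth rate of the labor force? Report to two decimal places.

The labor force growth was 0.70%.

Labor's share = 1 − 0.35 = 0.65.
gY = gA + 0.35×14.32 + 0.65×g.
0.65×g = 8.17 − 2.7 − 5.012 = 0.458.
g = 0.458 / 0.65 = 0.7046%.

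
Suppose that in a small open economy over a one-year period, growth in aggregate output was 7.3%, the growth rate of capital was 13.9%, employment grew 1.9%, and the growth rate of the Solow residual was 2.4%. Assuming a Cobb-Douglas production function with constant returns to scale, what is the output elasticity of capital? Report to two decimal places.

The output elasticity of capital is 0.25.

gY = gA + α·gK + (1−α)·gL, so gY − gA − gL = α(gK − gL).
7.3 − 2.4 − 1.9 = α × (13.9 − 1.9).
3 = 12 α, so α = 0.25.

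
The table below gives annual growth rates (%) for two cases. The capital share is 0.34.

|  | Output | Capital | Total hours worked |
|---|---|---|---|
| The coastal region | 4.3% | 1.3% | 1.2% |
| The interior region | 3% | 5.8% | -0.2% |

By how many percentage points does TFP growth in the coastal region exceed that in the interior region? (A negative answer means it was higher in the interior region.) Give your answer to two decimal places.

Labor's share = 1 − 0.34 = 0.66.
The coastal region: TFP = 4.3 − 0.442 − 0.792 = 3.066%.
The interior region: TFP = 3 − 1.972 + 0.132 = 1.16%.
Difference = 3.066 − (1.16) = 1.906 pp.

1.91 percentage points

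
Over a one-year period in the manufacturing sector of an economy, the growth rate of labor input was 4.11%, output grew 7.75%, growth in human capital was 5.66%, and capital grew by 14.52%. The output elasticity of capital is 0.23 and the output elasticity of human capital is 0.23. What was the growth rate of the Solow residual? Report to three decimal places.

The Solow residual grew 0.889%.

Labor's share = 1 − 0.23 − 0.23 = 0.54.
Capital: 0.23 × 14.52 = 3.3396 pp.
Human capital: 0.23 × 5.66 = 1.3018 pp.
Labor input: 0.54 × 4.11 = 2.2194 pp.
TFP growth = 7.75 − 6.8608 = 0.8892%.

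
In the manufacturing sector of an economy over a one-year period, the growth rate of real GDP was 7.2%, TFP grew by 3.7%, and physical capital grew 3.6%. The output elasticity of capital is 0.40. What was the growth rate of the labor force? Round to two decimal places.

3.43%

Labor's share = 1 − 0.4 = 0.6.
gY = gA + 0.4×3.6 + 0.6×g.
0.6×g = 7.2 − 3.7 − 1.44 = 2.06.
g = 2.06 / 0.6 = 3.4333%.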